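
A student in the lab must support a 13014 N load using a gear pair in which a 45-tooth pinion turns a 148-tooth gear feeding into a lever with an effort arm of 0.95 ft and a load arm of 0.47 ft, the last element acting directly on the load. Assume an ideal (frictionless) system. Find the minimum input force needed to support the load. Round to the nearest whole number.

Gear pair MA = 148/45 = 3.2889.
Lever MA = effort arm / load arm = 0.95/0.47 = 2.0213.
Combined ideal MA = 3.2889 × 2.0213 = 6.6478.
Effort = load / MA = 13014 / 6.6478 = 1957.7 N.

1958 N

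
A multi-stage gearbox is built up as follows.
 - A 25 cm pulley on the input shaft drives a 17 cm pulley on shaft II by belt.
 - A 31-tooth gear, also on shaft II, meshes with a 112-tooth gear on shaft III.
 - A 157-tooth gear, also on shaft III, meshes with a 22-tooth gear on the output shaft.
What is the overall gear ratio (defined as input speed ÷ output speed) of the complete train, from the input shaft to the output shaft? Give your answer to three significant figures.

0.344

Each stage contributes driven/driver: belt 17/25 = 0.68, gear mesh 112/31 = 3.6129, gear mesh 22/157 = 0.14013.
Overall: 0.68 × 3.6129 × 0.14013 = 0.34426.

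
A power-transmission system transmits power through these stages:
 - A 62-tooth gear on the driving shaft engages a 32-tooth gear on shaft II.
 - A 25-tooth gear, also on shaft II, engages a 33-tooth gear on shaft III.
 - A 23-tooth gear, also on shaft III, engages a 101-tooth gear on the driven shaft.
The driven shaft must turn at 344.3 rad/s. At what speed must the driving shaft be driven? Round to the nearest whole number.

Overall ratio R = 0.51613 × 1.32 × 4.3913 = 2.9918.
Required input speed = output speed × R = 344.3 × 2.9918 = 1030.1 rad/s.

1030 rad/s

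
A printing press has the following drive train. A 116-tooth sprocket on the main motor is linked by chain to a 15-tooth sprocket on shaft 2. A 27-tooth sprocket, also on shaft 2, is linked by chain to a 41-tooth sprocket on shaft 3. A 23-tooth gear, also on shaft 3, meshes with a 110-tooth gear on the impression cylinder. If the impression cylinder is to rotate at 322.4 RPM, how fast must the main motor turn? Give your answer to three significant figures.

303 RPM

Overall ratio R = 0.12931 × 1.5185 × 4.7826 = 0.93911.
Required input speed = output speed × R = 322.4 × 0.93911 = 302.77 RPM.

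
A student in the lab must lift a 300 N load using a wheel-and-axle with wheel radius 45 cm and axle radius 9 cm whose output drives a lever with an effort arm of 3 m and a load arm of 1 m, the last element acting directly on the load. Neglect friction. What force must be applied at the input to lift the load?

20 N

Wheel-and-axle MA = R/r = 45/9 = 5.
Lever MA = effort arm / load arm = 3/1 = 3.
Combined ideal MA = 5 × 3 = 15.
Effort = load / MA = 300 / 15 = 20 N.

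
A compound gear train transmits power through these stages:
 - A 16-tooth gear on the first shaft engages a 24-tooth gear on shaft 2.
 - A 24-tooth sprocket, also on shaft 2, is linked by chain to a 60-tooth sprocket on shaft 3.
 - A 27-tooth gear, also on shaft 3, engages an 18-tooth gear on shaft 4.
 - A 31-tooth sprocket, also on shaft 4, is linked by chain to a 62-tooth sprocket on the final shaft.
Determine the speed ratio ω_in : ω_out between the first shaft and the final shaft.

5

Each stage contributes driven/driver: gear mesh 24/16 = 1.5, chain 60/24 = 2.5, gear mesh 18/27 = 0.66667, chain 62/31 = 2.
Overall: 1.5 × 2.5 × 0.66667 × 2 = 5.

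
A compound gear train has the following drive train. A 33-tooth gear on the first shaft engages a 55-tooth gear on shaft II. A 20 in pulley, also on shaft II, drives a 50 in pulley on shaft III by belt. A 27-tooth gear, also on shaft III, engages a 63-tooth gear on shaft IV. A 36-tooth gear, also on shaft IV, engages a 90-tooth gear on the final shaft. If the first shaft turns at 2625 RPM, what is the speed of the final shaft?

the first shaft → shaft II (gear mesh, 55/33): 2625 ÷ 1.6667 = 1575 RPM
shaft II → shaft III (belt, 50/20): 1575 ÷ 2.5 = 630 RPM
shaft III → shaft IV (gear mesh, 63/27): 630 ÷ 2.3333 = 270 RPM
shaft IV → the final shaft (gear mesh, 90/36): 270 ÷ 2.5 = 108 RPM

108 RPM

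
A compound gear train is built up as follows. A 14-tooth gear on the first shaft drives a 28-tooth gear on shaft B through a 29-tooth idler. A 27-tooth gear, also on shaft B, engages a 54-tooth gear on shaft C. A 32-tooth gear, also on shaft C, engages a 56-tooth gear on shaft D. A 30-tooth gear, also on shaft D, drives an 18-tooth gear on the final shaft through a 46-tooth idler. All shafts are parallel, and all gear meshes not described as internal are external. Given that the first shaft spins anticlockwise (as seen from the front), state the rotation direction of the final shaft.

anticlockwise

the first shaft → shaft B: driver → idler → driven is 2 external meshes, 2 reversals → CCW.
shaft B → shaft C: external mesh, 1 reversal → CW.
shaft C → shaft D: external mesh, 1 reversal → CCW.
shaft D → the final shaft: driver → idler → driven is 2 external meshes, 2 reversals → CCW.
6 reversals in total — an even number — so the final shaft turns the same way as the first shaft.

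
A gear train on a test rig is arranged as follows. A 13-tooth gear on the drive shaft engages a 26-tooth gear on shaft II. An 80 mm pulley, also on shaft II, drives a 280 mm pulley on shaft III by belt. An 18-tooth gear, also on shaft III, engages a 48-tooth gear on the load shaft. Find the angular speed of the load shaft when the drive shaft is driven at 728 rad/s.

39 rad/s

gear mesh 26/13 = 2 → 728/2 = 364 rad/s
belt 280/80 = 3.5 → 364/3.5 = 104 rad/s
gear mesh 48/18 = 2.6667 → 104/2.6667 = 39 rad/s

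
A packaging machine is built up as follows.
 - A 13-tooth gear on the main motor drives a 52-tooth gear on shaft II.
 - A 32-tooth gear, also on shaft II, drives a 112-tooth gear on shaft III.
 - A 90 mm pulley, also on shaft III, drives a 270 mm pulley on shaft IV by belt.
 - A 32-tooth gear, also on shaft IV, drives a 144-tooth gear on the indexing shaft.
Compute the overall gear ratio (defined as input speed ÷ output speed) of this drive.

189

Each stage contributes driven/driver: gear mesh 52/13 = 4, gear mesh 112/32 = 3.5, belt 270/90 = 3, gear mesh 144/32 = 4.5.
Overall: 4 × 3.5 × 3 × 4.5 = 189.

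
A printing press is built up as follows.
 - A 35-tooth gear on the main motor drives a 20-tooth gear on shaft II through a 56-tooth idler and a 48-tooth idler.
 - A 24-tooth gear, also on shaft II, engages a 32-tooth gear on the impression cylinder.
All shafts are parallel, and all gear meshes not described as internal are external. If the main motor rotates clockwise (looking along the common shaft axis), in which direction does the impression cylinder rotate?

the main motor → shaft II: driver → idler → idler → driven is 3 external meshes, 3 reversals → CCW.
shaft II → the impression cylinder: external mesh, 1 reversal → CW.
4 reversals in total — an even number — so the impression cylinder turns the same way as the main motor.

clockwise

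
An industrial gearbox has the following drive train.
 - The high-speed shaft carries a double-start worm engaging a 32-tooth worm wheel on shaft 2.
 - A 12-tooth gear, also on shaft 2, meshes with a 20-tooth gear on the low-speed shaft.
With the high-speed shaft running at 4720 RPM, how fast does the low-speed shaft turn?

the high-speed shaft → shaft 2 (worm, 32/2): 4720 ÷ 16 = 295 RPM
shaft 2 → the low-speed shaft (gear mesh, 20/12): 295 ÷ 1.6667 = 177 RPM

177 RPM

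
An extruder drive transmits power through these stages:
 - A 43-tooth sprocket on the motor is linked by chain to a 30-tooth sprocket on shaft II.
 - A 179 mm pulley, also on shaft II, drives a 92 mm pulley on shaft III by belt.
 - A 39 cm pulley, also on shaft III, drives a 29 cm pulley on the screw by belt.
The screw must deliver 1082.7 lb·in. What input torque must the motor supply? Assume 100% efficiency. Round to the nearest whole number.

4061 lb·in

Overall ratio R = 0.69767 × 0.51397 × 0.74359 = 0.26664.
Input torque = output torque / R = 1082.7 / 0.26664 = 4060.6 lb·in.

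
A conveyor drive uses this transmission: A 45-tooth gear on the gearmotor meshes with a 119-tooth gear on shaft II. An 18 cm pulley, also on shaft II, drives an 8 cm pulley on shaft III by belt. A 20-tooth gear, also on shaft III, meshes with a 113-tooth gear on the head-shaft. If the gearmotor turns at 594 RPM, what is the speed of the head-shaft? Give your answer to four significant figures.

gear mesh 119/45 = 2.6444 → 594/2.6444 = 224.62 RPM
belt 8/18 = 0.44444 → 224.62/0.44444 = 505.4 RPM
gear mesh 113/20 = 5.65 → 505.4/5.65 = 89.451 RPM

89.45 RPM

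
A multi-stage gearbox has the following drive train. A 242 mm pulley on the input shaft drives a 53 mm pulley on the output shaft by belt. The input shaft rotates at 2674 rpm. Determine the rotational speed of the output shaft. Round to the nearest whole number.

12210 rpm

Belt: ratio = 53/242 = 0.21901, so the output shaft turns at 2674 / 0.21901 = 12210 rpm.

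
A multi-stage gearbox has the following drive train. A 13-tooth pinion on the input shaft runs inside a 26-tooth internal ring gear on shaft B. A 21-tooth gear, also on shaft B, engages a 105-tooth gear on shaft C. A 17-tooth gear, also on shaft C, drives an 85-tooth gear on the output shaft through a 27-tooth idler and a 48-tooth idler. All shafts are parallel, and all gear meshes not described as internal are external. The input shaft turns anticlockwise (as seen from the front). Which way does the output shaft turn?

anticlockwise

the input shaft → shaft B: internal mesh, same direction → CCW.
shaft B → shaft C: external mesh, 1 reversal → CW.
shaft C → the output shaft: driver → idler → idler → driven is 3 external meshes, 3 reversals → CCW.
4 reversals in total — an even number — so the output shaft turns the same way as the input shaft.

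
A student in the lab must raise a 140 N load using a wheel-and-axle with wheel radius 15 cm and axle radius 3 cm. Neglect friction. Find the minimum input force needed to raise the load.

28 N

Wheel-and-axle MA = R/r = 15/3 = 5.
Effort = load / MA = 140 / 5 = 28 N.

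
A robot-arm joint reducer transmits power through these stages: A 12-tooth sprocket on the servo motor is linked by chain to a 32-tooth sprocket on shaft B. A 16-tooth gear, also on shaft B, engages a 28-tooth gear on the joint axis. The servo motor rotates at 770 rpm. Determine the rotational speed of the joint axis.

165 rpm

the servo motor → shaft B (chain, 32/12): 770 ÷ 2.6667 = 288.75 rpm
shaft B → the joint axis (gear mesh, 28/16): 288.75 ÷ 1.75 = 165 rpm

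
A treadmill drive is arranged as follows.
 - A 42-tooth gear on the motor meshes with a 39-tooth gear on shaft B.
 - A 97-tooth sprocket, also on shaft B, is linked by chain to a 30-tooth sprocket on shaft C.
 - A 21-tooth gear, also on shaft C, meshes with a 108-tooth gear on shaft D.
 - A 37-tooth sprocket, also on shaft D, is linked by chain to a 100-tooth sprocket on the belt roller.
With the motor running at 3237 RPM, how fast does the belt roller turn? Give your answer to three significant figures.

811 RPM

Gear mesh: ratio = 39/42 = 0.92857, so shaft B turns at 3237 / 0.92857 = 3486 RPM.
Chain: ratio = 30/97 = 0.30928, so shaft C turns at 3486 / 0.30928 = 11271 RPM.
Gear mesh: ratio = 108/21 = 5.1429, so shaft D turns at 11271 / 5.1429 = 2191.7 RPM.
Chain: ratio = 100/37 = 2.7027, so the belt roller turns at 2191.7 / 2.7027 = 810.91 RPM.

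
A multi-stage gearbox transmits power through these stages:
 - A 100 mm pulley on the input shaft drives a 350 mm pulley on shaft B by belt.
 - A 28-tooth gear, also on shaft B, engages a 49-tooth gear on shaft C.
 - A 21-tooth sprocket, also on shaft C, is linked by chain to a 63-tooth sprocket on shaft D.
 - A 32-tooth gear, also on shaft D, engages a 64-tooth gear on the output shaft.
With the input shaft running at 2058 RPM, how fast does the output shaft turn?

56 RPM

the input shaft → shaft B (belt, 350/100): 2058 ÷ 3.5 = 588 RPM
shaft B → shaft C (gear mesh, 49/28): 588 ÷ 1.75 = 336 RPM
shaft C → shaft D (chain, 63/21): 336 ÷ 3 = 112 RPM
shaft D → the output shaft (gear mesh, 64/32): 112 ÷ 2 = 56 RPM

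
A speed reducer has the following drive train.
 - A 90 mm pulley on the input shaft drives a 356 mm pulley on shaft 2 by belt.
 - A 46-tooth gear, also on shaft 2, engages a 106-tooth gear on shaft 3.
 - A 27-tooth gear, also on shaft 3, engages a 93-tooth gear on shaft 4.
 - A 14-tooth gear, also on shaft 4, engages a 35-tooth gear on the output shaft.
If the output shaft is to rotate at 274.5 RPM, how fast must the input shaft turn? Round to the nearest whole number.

Overall ratio R = 3.9556 × 2.3043 × 3.4444 × 2.5 = 78.49.
Required input speed = output speed × R = 274.5 × 78.49 = 21546 RPM.

21546 RPM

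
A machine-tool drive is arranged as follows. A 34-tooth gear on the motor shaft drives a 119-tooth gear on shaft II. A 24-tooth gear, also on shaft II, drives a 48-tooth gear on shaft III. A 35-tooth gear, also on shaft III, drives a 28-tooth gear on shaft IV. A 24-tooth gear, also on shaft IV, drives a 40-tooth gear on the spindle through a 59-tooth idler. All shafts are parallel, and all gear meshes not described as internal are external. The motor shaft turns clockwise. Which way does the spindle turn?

the motor shaft → shaft II: external mesh, 1 reversal → CCW.
shaft II → shaft III: external mesh, 1 reversal → CW.
shaft III → shaft IV: external mesh, 1 reversal → CCW.
shaft IV → the spindle: driver → idler → driven is 2 external meshes, 2 reversals → CCW.
5 reversals in total — an odd number — so the spindle turns opposite to the motor shaft.

anticlockwise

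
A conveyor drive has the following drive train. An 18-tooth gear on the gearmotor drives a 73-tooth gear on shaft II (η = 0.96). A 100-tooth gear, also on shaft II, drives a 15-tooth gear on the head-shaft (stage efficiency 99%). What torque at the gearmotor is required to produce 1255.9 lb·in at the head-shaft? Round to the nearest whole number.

2172 lb·in

Overall ratio R = 4.0556 × 0.15 = 0.60833; overall efficiency η = 0.96 × 0.99 = 0.9504.
Input torque = output torque / (R × η) = 1255.9 / (0.60833 × 0.9504) = 2172.2 lb·in.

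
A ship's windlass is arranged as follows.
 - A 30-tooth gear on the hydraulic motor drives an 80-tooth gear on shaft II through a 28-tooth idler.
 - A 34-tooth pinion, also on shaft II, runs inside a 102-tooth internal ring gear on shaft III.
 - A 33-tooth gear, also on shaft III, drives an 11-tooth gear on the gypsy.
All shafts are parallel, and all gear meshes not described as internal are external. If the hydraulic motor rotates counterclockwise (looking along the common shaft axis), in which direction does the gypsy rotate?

the hydraulic motor → shaft II: driver → idler → driven is 2 external meshes, 2 reversals → CCW.
shaft II → shaft III: internal mesh, same direction → CCW.
shaft III → the gypsy: external mesh, 1 reversal → CW.
3 reversals in total — an odd number — so the gypsy turns opposite to the hydraulic motor.

clockwise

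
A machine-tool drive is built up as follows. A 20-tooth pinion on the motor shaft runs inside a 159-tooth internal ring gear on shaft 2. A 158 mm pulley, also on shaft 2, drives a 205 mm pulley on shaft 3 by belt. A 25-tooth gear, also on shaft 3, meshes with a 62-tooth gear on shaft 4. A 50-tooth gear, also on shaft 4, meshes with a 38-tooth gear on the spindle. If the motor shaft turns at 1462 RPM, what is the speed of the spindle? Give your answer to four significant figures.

75.20 RPM

Internal gear: ratio = 159/20 = 7.95, so shaft 2 turns at 1462 / 7.95 = 183.9 RPM.
Belt: ratio = 205/158 = 1.2975, so shaft 3 turns at 183.9 / 1.2975 = 141.74 RPM.
Gear mesh: ratio = 62/25 = 2.48, so shaft 4 turns at 141.74 / 2.48 = 57.152 RPM.
Gear mesh: ratio = 38/50 = 0.76, so the spindle turns at 57.152 / 0.76 = 75.2 RPM.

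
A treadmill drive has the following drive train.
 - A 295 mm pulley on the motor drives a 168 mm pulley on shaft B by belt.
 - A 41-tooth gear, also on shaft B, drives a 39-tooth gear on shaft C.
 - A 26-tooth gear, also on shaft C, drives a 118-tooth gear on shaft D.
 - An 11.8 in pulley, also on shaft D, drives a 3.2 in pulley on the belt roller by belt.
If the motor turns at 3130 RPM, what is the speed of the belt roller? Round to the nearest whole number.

4695 RPM

Belt: ratio = 168/295 = 0.56949, so shaft B turns at 3130 / 0.56949 = 5496.1 RPM.
Gear mesh: ratio = 39/41 = 0.95122, so shaft C turns at 5496.1 / 0.95122 = 5778 RPM.
Gear mesh: ratio = 118/26 = 4.5385, so shaft D turns at 5778 / 4.5385 = 1273.1 RPM.
Belt: ratio = 3.2/11.8 = 0.27119, so the belt roller turns at 1273.1 / 0.27119 = 4694.6 RPM.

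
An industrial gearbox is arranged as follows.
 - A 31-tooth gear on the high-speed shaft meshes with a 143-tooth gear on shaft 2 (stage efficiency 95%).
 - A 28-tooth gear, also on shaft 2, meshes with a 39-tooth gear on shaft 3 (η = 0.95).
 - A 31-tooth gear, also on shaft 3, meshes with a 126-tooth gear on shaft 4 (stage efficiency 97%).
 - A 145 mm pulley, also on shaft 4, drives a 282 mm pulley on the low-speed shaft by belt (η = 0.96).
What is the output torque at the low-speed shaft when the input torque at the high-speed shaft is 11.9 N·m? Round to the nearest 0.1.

507.9 N·m

After the gear mesh (143/31): 11.9 × 4.6129 × 0.95 = 52.149 N·m
After the gear mesh (39/28): 52.149 × 1.3929 × 0.95 = 69.004 N·m
After the gear mesh (126/31): 69.004 × 4.0645 × 0.97 = 272.05 N·m
After the belt (282/145): 272.05 × 1.9448 × 0.96 = 507.93 N·m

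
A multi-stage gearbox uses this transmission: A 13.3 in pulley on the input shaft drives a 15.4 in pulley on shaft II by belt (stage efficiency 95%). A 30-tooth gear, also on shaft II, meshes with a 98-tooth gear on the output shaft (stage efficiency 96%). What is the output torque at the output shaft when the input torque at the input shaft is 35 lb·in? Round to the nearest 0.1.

After the belt (15.4/13.3): 35 × 1.1579 × 0.95 = 38.5 lb·in
After the gear mesh (98/30): 38.5 × 3.2667 × 0.96 = 120.74 lb·in

120.7 lb·in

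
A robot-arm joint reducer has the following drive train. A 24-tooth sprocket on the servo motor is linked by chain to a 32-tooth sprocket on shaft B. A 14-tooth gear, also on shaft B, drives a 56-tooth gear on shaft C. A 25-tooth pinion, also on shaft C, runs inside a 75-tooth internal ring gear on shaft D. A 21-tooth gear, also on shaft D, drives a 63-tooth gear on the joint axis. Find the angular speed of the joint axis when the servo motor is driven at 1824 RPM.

38 RPM

chain 32/24 = 1.3333 → 1824/1.3333 = 1368 RPM
gear mesh 56/14 = 4 → 1368/4 = 342 RPM
internal gear 75/25 = 3 → 342/3 = 114 RPM
gear mesh 63/21 = 3 → 114/3 = 38 RPM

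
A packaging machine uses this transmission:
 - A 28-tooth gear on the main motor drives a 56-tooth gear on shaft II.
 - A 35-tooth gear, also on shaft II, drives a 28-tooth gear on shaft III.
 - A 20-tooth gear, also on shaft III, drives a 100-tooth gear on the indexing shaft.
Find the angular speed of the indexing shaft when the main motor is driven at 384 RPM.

48 RPM

gear mesh 56/28 = 2 → 384/2 = 192 RPM
gear mesh 28/35 = 0.8 → 192/0.8 = 240 RPM
gear mesh 100/20 = 5 → 240/5 = 48 RPM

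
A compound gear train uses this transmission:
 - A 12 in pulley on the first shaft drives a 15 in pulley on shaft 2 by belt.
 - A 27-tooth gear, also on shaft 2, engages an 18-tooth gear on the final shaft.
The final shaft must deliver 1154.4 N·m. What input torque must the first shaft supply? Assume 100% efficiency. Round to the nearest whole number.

1385 N·m

Overall ratio R = 1.25 × 0.66667 = 0.83333.
Input torque = output torque / R = 1154.4 / 0.83333 = 1385.3 N·m.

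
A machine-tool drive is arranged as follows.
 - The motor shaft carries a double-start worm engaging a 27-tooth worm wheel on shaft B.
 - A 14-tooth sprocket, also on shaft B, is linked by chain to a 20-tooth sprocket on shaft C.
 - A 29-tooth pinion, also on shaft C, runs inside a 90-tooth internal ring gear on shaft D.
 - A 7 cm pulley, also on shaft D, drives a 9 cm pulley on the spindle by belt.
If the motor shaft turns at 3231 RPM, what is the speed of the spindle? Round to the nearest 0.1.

Worm: ratio = 27/2 = 13.5, so shaft B turns at 3231 / 13.5 = 239.33 RPM.
Chain: ratio = 20/14 = 1.4286, so shaft C turns at 239.33 / 1.4286 = 167.53 RPM.
Internal gear: ratio = 90/29 = 3.1034, so shaft D turns at 167.53 / 3.1034 = 53.983 RPM.
Belt: ratio = 9/7 = 1.2857, so the spindle turns at 53.983 / 1.2857 = 41.987 RPM.

42.0 RPM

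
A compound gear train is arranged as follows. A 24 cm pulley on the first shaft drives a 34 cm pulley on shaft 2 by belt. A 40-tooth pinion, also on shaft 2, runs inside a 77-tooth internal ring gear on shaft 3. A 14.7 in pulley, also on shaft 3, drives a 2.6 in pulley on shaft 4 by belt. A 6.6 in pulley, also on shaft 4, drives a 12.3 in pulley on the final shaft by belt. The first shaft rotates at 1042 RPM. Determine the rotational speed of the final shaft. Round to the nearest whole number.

1159 RPM

belt 34/24 = 1.4167 → 1042/1.4167 = 735.53 RPM
internal gear 77/40 = 1.925 → 735.53/1.925 = 382.09 RPM
belt 2.6/14.7 = 0.17687 → 382.09/0.17687 = 2160.3 RPM
belt 12.3/6.6 = 1.8636 → 2160.3/1.8636 = 1159.2 RPM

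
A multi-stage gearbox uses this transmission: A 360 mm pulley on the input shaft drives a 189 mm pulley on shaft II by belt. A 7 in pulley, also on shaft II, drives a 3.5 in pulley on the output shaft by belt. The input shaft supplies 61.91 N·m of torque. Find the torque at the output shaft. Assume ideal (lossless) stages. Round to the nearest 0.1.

Belt: ratio = 189/360 = 0.525; torque at shaft II = 61.91 × 0.525 = 32.503 N·m.
Belt: ratio = 3.5/7 = 0.5; torque at the output shaft = 32.503 × 0.5 = 16.251 N·m.

16.3 N·m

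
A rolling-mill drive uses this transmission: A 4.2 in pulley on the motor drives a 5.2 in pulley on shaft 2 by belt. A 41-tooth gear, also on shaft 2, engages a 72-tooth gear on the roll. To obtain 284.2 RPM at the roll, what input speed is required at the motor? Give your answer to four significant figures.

Overall ratio R = 1.2381 × 1.7561 = 2.1742.
Required input speed = output speed × R = 284.2 × 2.1742 = 617.91 RPM.

617.9 RPM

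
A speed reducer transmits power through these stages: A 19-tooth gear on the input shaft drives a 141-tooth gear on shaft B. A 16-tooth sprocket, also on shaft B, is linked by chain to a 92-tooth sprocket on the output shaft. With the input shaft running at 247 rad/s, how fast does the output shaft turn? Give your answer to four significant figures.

the input shaft → shaft B (gear mesh, 141/19): 247 ÷ 7.4211 = 33.284 rad/s
shaft B → the output shaft (chain, 92/16): 33.284 ÷ 5.75 = 5.7885 rad/s

5.788 rad/s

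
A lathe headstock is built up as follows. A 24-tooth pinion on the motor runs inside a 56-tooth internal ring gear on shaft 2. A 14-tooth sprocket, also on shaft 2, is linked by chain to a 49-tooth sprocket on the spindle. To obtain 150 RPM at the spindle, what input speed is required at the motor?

1225 RPM

Overall ratio R = 2.3333 × 3.5 = 8.1667.
Required input speed = output speed × R = 150 × 8.1667 = 1225 RPM.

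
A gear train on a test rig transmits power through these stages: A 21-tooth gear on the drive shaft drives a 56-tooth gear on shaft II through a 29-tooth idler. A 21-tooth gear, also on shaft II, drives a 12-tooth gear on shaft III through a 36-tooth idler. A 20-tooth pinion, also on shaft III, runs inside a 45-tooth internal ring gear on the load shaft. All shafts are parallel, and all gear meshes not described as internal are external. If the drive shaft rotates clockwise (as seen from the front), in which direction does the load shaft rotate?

clockwise

the drive shaft → shaft II: driver → idler → driven is 2 external meshes, 2 reversals → CW.
shaft II → shaft III: driver → idler → driven is 2 external meshes, 2 reversals → CW.
shaft III → the load shaft: internal mesh, same direction → CW.
4 reversals in total — an even number — so the load shaft turns the same way as the drive shaft.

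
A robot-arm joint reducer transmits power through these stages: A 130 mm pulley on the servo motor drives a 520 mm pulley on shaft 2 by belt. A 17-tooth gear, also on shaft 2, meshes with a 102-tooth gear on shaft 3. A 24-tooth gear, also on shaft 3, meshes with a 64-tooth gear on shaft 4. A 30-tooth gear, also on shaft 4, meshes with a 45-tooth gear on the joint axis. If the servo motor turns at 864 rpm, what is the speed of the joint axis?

9 rpm

Belt: ratio = 520/130 = 4, so shaft 2 turns at 864 / 4 = 216 rpm.
Gear mesh: ratio = 102/17 = 6, so shaft 3 turns at 216 / 6 = 36 rpm.
Gear mesh: ratio = 64/24 = 2.6667, so shaft 4 turns at 36 / 2.6667 = 13.5 rpm.
Gear mesh: ratio = 45/30 = 1.5, so the joint axis turns at 13.5 / 1.5 = 9 rpm.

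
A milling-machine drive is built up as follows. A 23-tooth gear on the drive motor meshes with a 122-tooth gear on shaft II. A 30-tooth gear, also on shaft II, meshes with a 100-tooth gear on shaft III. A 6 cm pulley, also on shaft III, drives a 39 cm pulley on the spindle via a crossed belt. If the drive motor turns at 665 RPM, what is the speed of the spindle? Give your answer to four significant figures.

the drive motor → shaft II (gear mesh, 122/23): 665 ÷ 5.3043 = 125.37 RPM
shaft II → shaft III (gear mesh, 100/30): 125.37 ÷ 3.3333 = 37.611 RPM
shaft III → the spindle (belt, 39/6): 37.611 ÷ 6.5 = 5.7863 RPM

5.786 RPM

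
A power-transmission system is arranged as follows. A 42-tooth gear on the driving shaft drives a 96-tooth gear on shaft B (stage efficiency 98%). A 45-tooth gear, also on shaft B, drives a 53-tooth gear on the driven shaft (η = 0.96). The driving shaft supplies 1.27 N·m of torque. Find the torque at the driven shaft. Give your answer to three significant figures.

gear mesh 96/42 = 2.2857 → τ = 1.27·2.2857·0.98 = 2.8448 N·m
gear mesh 53/45 = 1.1778 → τ = 2.8448·1.1778·0.96 = 3.2165 N·m

3.22 N·m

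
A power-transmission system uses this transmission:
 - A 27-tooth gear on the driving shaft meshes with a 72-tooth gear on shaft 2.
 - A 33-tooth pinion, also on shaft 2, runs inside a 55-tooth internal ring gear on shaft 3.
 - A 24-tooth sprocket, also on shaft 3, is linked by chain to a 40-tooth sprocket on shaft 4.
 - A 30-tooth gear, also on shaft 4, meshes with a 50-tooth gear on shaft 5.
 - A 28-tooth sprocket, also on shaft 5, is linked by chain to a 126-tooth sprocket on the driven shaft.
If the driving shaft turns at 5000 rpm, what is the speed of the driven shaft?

gear mesh 72/27 = 2.6667 → 5000/2.6667 = 1875 rpm
internal gear 55/33 = 1.6667 → 1875/1.6667 = 1125 rpm
chain 40/24 = 1.6667 → 1125/1.6667 = 675 rpm
gear mesh 50/30 = 1.6667 → 675/1.6667 = 405 rpm
chain 126/28 = 4.5 → 405/4.5 = 90 rpm

90 rpm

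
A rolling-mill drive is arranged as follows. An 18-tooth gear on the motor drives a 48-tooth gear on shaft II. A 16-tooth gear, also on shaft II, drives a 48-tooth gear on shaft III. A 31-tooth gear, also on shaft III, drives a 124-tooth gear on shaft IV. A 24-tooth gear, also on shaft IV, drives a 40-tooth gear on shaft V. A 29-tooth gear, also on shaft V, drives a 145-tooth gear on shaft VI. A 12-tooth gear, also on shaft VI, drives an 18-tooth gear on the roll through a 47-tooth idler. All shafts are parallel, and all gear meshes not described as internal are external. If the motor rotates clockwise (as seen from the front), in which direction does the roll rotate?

counterclockwise

the motor → shaft II: external mesh, 1 reversal → CCW.
shaft II → shaft III: external mesh, 1 reversal → CW.
shaft III → shaft IV: external mesh, 1 reversal → CCW.
shaft IV → shaft V: external mesh, 1 reversal → CW.
shaft V → shaft VI: external mesh, 1 reversal → CCW.
shaft VI → the roll: driver → idler → driven is 2 external meshes, 2 reversals → CCW.
7 reversals in total — an odd number — so the roll turns opposite to the motor.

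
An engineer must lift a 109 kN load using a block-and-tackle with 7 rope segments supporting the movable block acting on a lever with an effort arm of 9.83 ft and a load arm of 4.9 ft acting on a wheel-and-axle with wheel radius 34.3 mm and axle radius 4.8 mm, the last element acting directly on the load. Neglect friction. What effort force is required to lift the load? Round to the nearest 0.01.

Block-and-tackle MA = number of supporting rope parts = 7.
Lever MA = effort arm / load arm = 9.83/4.9 = 2.0061.
Wheel-and-axle MA = R/r = 34.3/4.8 = 7.1458.
Combined ideal MA = 7 × 2.0061 × 7.1458 = 100.35.
Effort = load / MA = 109 / 100.35 = 1.0862 kN.

1.09 kN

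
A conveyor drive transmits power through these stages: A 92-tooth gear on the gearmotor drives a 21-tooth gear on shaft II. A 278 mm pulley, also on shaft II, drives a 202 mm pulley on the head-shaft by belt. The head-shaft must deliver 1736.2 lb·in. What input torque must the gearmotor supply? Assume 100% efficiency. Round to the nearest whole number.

10468 lb·in

Overall ratio R = 0.22826 × 0.72662 = 0.16586.
Input torque = output torque / R = 1736.2 / 0.16586 = 10468 lb·in.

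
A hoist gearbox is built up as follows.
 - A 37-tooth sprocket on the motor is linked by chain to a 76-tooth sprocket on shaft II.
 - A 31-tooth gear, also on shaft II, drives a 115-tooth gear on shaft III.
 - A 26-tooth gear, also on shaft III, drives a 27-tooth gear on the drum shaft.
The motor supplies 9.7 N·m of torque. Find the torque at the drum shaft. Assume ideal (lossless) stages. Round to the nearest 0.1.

After the chain (76/37): 9.7 × 2.0541 = 19.924 N·m
After the gear mesh (115/31): 19.924 × 3.7097 = 73.913 N·m
After the gear mesh (27/26): 73.913 × 1.0385 = 76.756 N·m

76.8 N·m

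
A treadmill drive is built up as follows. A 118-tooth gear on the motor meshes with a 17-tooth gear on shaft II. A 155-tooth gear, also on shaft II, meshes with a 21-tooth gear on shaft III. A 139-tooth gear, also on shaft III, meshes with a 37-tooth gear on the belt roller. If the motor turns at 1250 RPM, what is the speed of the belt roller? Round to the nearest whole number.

240585 RPM

Gear mesh: ratio = 17/118 = 0.14407, so shaft II turns at 1250 / 0.14407 = 8676.5 RPM.
Gear mesh: ratio = 21/155 = 0.13548, so shaft III turns at 8676.5 / 0.13548 = 64041 RPM.
Gear mesh: ratio = 37/139 = 0.26619, so the belt roller turns at 64041 / 0.26619 = 2.4059e+05 RPM.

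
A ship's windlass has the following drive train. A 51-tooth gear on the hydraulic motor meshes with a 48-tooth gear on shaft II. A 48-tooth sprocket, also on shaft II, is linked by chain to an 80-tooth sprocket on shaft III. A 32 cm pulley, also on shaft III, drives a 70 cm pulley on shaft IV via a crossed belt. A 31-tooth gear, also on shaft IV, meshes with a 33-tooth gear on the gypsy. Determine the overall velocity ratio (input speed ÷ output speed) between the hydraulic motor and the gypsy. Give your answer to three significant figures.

3.65

Each stage contributes driven/driver: gear mesh 48/51 = 0.94118, chain 80/48 = 1.6667, belt 70/32 = 2.1875, gear mesh 33/31 = 1.0645.
Overall: 0.94118 × 1.6667 × 2.1875 × 1.0645 = 3.6528.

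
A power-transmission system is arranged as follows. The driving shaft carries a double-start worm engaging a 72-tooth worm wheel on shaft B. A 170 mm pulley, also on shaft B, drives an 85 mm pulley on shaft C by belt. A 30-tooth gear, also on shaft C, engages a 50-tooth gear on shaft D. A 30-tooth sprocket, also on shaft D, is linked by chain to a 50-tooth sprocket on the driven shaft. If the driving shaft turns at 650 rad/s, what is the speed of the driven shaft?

Worm: ratio = 72/2 = 36, so shaft B turns at 650 / 36 = 18.056 rad/s.
Belt: ratio = 85/170 = 0.5, so shaft C turns at 18.056 / 0.5 = 36.111 rad/s.
Gear mesh: ratio = 50/30 = 1.6667, so shaft D turns at 36.111 / 1.6667 = 21.667 rad/s.
Chain: ratio = 50/30 = 1.6667, so the driven shaft turns at 21.667 / 1.6667 = 13 rad/s.

13 rad/s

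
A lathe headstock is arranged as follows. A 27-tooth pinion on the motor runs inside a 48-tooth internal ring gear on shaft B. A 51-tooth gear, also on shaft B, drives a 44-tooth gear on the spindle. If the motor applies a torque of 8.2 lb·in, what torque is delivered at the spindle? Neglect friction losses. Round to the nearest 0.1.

12.6 lb·in

After the internal gear (48/27): 8.2 × 1.7778 = 14.578 lb·in
After the gear mesh (44/51): 14.578 × 0.86275 = 12.577 lb·in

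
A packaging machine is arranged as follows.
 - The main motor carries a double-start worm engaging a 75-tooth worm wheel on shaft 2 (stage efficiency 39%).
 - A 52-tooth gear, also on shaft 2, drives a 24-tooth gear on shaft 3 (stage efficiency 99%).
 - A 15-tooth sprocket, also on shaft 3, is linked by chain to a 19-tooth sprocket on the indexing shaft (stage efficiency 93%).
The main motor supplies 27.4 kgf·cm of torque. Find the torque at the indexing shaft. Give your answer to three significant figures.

216 kgf·cm

After the worm (75/2): 27.4 × 37.5 × 0.39 = 400.73 kgf·cm
After the gear mesh (24/52): 400.73 × 0.46154 × 0.99 = 183.1 kgf·cm
After the chain (19/15): 183.1 × 1.2667 × 0.93 = 215.69 kgf·cm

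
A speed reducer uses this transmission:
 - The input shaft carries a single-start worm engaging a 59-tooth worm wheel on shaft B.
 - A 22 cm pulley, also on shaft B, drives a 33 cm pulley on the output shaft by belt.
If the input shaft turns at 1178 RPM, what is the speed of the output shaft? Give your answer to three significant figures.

Worm: ratio = 59/1 = 59, so shaft B turns at 1178 / 59 = 19.966 RPM.
Belt: ratio = 33/22 = 1.5, so the output shaft turns at 19.966 / 1.5 = 13.311 RPM.

13.3 RPM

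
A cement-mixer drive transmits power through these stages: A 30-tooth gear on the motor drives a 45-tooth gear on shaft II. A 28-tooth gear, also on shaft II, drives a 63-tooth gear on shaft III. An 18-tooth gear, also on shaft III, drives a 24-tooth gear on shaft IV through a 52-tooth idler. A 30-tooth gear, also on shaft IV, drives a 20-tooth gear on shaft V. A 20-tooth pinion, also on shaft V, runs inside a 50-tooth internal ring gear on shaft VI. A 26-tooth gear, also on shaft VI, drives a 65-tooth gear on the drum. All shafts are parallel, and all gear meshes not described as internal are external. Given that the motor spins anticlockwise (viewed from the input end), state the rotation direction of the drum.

anticlockwise

the motor → shaft II: external mesh, 1 reversal → CW.
shaft II → shaft III: external mesh, 1 reversal → CCW.
shaft III → shaft IV: driver → idler → driven is 2 external meshes, 2 reversals → CCW.
shaft IV → shaft V: external mesh, 1 reversal → CW.
shaft V → shaft VI: internal mesh, same direction → CW.
shaft VI → the drum: external mesh, 1 reversal → CCW.
6 reversals in total — an even number — so the drum turns the same way as the motor.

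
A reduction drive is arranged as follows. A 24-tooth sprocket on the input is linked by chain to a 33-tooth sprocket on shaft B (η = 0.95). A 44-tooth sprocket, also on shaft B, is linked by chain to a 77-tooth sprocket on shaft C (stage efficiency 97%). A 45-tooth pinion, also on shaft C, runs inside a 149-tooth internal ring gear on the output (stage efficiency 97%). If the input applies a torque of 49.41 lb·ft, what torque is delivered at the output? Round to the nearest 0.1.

chain 33/24 = 1.375 → τ = 49.41·1.375·0.95 = 64.542 lb·ft
chain 77/44 = 1.75 → τ = 64.542·1.75·0.97 = 109.56 lb·ft
internal gear 149/45 = 3.3111 → τ = 109.56·3.3111·0.97 = 351.88 lb·ft

351.9 lb·ft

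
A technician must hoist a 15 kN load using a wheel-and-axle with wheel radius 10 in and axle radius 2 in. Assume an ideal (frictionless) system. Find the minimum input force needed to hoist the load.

3 kN

Wheel-and-axle MA = R/r = 10/2 = 5.
Effort = load / MA = 15 / 5 = 3 kN.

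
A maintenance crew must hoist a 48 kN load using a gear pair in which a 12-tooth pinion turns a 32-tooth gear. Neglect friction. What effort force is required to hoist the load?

Gear pair MA = 32/12 = 2.6667.
Effort = load / MA = 48 / 2.6667 = 18 kN.

18 kN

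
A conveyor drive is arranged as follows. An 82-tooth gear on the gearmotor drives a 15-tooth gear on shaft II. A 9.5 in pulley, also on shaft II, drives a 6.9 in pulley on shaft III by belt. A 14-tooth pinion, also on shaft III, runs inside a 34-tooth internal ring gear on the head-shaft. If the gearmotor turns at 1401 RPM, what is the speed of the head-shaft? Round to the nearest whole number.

4342 RPM

the gearmotor → shaft II (gear mesh, 15/82): 1401 ÷ 0.18293 = 7658.8 RPM
shaft II → shaft III (belt, 6.9/9.5): 7658.8 ÷ 0.72632 = 10545 RPM
shaft III → the head-shaft (internal gear, 34/14): 10545 ÷ 2.4286 = 4341.9 RPM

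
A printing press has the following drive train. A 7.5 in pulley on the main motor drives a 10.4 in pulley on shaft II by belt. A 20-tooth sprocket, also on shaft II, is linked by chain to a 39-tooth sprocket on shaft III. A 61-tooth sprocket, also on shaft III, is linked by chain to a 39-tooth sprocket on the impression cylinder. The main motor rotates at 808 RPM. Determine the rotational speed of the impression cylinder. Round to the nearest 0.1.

467.4 RPM

Belt: ratio = 10.4/7.5 = 1.3867, so shaft II turns at 808 / 1.3867 = 582.69 RPM.
Chain: ratio = 39/20 = 1.95, so shaft III turns at 582.69 / 1.95 = 298.82 RPM.
Chain: ratio = 39/61 = 0.63934, so the impression cylinder turns at 298.82 / 0.63934 = 467.38 RPM.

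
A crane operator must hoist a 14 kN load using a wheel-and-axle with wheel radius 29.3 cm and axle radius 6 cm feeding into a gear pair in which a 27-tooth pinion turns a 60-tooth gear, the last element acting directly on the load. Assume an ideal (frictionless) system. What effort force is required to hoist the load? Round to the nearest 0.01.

Wheel-and-axle MA = R/r = 29.3/6 = 4.8833.
Gear pair MA = 60/27 = 2.2222.
Combined ideal MA = 4.8833 × 2.2222 = 10.852.
Effort = load / MA = 14 / 10.852 = 1.2901 kN.

1.29 kN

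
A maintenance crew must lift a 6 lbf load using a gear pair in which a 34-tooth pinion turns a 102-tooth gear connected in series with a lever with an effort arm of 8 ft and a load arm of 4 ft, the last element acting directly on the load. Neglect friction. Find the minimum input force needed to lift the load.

Gear pair MA = 102/34 = 3.
Lever MA = effort arm / load arm = 8/4 = 2.
Combined ideal MA = 3 × 2 = 6.
Effort = load / MA = 6 / 6 = 1 lbf.

1 lbf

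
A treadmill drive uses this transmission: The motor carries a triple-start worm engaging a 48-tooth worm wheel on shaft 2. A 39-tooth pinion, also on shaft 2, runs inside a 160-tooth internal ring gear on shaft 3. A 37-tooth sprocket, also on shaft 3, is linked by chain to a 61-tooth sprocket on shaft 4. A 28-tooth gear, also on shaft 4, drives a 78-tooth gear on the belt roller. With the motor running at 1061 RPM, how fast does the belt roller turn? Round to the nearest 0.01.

3.52 RPM

worm 48/3 = 16 → 1061/16 = 66.312 RPM
internal gear 160/39 = 4.1026 → 66.312/4.1026 = 16.164 RPM
chain 61/37 = 1.6486 → 16.164/1.6486 = 9.8042 RPM
gear mesh 78/28 = 2.7857 → 9.8042/2.7857 = 3.5195 RPM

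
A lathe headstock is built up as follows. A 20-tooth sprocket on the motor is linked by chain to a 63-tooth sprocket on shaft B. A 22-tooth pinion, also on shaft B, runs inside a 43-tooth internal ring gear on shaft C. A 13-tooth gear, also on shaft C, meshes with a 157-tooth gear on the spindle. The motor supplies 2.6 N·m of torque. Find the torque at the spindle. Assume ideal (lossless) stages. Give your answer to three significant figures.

Chain: ratio = 63/20 = 3.15; torque at shaft B = 2.6 × 3.15 = 8.19 N·m.
Internal gear: ratio = 43/22 = 1.9545; torque at shaft C = 8.19 × 1.9545 = 16.008 N·m.
Gear mesh: ratio = 157/13 = 12.077; torque at the spindle = 16.008 × 12.077 = 193.32 N·m.

193 N·m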